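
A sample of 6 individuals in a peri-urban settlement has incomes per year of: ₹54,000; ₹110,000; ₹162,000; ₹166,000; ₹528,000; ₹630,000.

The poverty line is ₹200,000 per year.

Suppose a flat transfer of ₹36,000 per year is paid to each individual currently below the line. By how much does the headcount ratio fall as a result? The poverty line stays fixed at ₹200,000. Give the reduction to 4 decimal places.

0.1667

Before: below the line — ₹54,000, ₹110,000, ₹162,000, ₹166,000; headcount ratio = 0.666667.
After the ₹36,000 transfer: below the line — ₹90,000, ₹146,000, ₹198,000; headcount ratio = 0.500000.
Reduction = 0.666667 − 0.500000 = 0.1667.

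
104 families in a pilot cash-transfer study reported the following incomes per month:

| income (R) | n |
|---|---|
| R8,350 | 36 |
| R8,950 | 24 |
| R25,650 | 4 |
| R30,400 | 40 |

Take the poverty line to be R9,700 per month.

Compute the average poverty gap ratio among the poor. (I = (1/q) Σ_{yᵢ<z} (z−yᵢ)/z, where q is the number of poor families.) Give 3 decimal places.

0.114

Below the line: 36×R8,350, 24×R8,950 (q = 60 of N = 104).
Shortfall ratios (z−y)/z: 0.1392 (×36), 0.0773 (×24); sum = 6.865979.
The income-gap ratio divides by q (the poor only): 6.865979 / 60 = 0.114.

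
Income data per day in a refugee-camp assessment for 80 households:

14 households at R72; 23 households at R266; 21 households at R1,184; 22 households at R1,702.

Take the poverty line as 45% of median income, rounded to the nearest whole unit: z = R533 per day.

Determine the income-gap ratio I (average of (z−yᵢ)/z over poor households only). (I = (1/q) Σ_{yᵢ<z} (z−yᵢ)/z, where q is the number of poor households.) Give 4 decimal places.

Poor units: 14×R72, 23×R266 (q = 37 of N = 80).
Shortfall ratios (z−y)/z: 0.8649 (×14), 0.5009 (×23); sum = 23.630394.
I averages over the q = 37 poor units only: 23.630394 / 37 = 0.6387.

0.6387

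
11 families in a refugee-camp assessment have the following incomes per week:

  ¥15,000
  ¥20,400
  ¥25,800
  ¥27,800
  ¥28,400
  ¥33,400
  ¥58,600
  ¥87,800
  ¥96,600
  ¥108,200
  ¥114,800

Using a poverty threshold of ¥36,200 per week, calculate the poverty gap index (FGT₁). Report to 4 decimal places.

Below the line: ¥15,000, ¥20,400, ¥25,800, ¥27,800, ¥28,400, ¥33,400 (q = 6 of N = 11).
Gap ratios (z−y)/z: (36200−15000)/36200 = 0.5856; (36200−20400)/36200 = 0.4365; (36200−25800)/36200 = 0.2873; (36200−27800)/36200 = 0.2320; (36200−28400)/36200 = 0.2155; (36200−33400)/36200 = 0.0773.
Σ = 1.834254. Dividing by the full population N = 11 gives P₁ = 0.1668.

0.1668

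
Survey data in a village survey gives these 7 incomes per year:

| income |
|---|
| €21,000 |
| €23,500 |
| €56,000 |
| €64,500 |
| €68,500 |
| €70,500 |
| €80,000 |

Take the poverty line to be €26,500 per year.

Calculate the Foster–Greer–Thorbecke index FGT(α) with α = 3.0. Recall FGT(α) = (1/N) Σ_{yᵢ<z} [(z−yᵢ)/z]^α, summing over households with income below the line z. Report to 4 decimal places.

0.0015

Below the line: €21,000, €23,500 (q = 2 of N = 7).
Relative gaps: (26500−21000)/26500 = 0.2075; (26500−23500)/26500 = 0.1132.
Raised to α = 3.0: 0.00894; 0.00145.
Sum = 0.010391; FGT(3.0) = 0.010391 / 7 = 0.0015.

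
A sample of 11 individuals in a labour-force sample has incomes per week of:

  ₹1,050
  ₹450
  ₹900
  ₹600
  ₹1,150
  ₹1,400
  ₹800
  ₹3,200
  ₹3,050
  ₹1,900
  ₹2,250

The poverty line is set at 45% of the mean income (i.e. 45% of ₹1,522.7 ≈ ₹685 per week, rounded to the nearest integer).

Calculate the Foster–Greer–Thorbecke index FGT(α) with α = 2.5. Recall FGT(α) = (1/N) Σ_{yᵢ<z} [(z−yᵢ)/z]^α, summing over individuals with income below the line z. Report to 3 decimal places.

Poor units: ₹450, ₹600 (q = 2 of N = 11).
Gap ratios (z−y)/z: (685−450)/685 = 0.3431; (685−600)/685 = 0.1241.
Raised to α = 2.5: 0.06894; 0.00542.
Sum = 0.074360; FGT(2.5) = 0.074360 / 11 = 0.007.

0.007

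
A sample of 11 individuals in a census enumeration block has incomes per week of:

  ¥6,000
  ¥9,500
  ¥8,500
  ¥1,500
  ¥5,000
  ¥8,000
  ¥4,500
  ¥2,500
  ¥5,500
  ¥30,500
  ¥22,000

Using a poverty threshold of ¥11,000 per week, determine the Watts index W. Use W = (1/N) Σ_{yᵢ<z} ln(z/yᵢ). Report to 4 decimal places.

0.6526

Poor units: ¥1,500, ¥2,500, ¥4,500, ¥5,000, ¥5,500, ¥6,000, ¥8,000, ¥8,500, ¥9,500 (q = 9 of N = 11).
Log gaps: ln(11000/1500) = 1.9924; ln(11000/2500) = 1.4816; ln(11000/4500) = 0.8938; ln(11000/5000) = 0.7885; ln(11000/5500) = 0.6931; ln(11000/6000) = 0.6061; ln(11000/8000) = 0.3185; ln(11000/8500) = 0.2578; ln(11000/9500) = 0.1466.
W = 7.178479 / 11 = 0.6526.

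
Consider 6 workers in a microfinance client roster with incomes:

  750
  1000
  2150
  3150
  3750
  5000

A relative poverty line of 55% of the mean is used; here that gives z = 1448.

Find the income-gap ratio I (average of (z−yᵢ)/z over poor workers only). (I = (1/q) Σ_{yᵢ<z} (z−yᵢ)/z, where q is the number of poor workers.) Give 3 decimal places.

0.396

Below z: 750, 1000 (q = 2 of N = 6).
Shortfall ratios (z−y)/z: 0.4820, 0.3094; sum = 0.791436.
I averages over the q = 2 poor units only: 0.791436 / 2 = 0.396.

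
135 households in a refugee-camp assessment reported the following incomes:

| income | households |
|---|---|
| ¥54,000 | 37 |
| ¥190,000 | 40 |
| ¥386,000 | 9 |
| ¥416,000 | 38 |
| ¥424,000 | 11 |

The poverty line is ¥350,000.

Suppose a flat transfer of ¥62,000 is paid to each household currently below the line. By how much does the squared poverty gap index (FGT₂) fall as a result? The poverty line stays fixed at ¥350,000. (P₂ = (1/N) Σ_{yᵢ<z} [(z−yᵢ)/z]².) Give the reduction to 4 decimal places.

0.1122

Before: below the line — 37×¥54,000, 40×¥190,000; squared poverty gap index (FGT₂) = 0.257947.
After the ¥62,000 transfer: below the line — 37×¥116,000, 40×¥252,000; squared poverty gap index (FGT₂) = 0.145737.
Reduction = 0.257947 − 0.145737 = 0.1122.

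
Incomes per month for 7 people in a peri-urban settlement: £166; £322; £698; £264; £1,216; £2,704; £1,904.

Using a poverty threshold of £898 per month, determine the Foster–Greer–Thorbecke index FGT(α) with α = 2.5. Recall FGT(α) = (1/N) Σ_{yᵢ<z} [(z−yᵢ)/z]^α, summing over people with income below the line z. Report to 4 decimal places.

Below z: £166, £264, £322, £698 (q = 4 of N = 7).
Relative gaps: (898−166)/898 = 0.8151; (898−264)/898 = 0.7060; (898−322)/898 = 0.6414; (898−698)/898 = 0.2227.
Raised to α = 2.5: 0.59991; 0.41882; 0.32951; 0.02341.
Sum = 1.371652; FGT(2.5) = 1.371652 / 7 = 0.1960.

0.1960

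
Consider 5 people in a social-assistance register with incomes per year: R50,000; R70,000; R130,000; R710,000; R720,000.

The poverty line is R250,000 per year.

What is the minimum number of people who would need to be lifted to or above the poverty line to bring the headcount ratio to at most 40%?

Currently q = 3 of N = 5 are below the line (H = 0.600).
A headcount ratio of at most 40% allows at most ⌊0.40 × 5⌋ = 2 poor people.
So at least 3 − 2 = 1 must be lifted.

1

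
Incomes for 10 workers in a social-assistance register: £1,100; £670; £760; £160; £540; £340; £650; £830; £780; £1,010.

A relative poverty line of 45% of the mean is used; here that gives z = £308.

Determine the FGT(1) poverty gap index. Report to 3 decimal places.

Incomes under z: £160 (q = 1 of N = 10).
Shortfall ratios: (308−160)/308 = 0.4805.
Sum of shortfalls = 0.480519; P₁ averages over all N: 0.480519 / 10 = 0.048.

0.048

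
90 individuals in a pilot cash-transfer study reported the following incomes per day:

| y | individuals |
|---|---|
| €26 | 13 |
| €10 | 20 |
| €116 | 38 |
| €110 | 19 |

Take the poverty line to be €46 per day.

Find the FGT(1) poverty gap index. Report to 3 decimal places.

Incomes under z: 20×€10, 13×€26 (q = 33 of N = 90).
Relative gaps: (46−10)/46 = 0.7826 (×20); (46−26)/46 = 0.4348 (×13).
Σ = 21.304348. Dividing by the full population N = 90 gives P₁ = 0.237.

0.237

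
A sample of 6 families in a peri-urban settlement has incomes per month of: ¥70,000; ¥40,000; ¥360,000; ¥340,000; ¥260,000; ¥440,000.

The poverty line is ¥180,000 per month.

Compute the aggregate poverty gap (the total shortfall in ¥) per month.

Incomes under z: ¥40,000, ¥70,000 (q = 2 of N = 6).
Individual gaps: 180000−40000 = 140000; 180000−70000 = 110000.
Aggregate gap = ¥250,000.

¥250,000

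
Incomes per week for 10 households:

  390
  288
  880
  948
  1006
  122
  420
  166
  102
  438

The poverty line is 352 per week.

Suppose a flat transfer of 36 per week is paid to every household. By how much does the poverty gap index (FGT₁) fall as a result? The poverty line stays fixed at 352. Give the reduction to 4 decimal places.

0.0409

Before: below the line — 102, 122, 166, 288; poverty gap index (FGT₁) = 0.207386.
After the 36 transfer: below the line — 138, 158, 202, 324; poverty gap index (FGT₁) = 0.166477.
Reduction = 0.207386 − 0.166477 = 0.0409.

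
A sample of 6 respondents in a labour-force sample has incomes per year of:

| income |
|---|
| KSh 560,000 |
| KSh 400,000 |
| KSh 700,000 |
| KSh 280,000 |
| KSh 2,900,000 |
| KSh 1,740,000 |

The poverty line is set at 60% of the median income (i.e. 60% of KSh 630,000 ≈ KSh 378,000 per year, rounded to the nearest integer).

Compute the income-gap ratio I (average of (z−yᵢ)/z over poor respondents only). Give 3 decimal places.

0.259

Below z: KSh 280,000 (q = 1 of N = 6).
Shortfall ratios (z−y)/z: 0.2593; sum = 0.259259.
The income-gap ratio divides by q (the poor only): 0.259259 / 1 = 0.259.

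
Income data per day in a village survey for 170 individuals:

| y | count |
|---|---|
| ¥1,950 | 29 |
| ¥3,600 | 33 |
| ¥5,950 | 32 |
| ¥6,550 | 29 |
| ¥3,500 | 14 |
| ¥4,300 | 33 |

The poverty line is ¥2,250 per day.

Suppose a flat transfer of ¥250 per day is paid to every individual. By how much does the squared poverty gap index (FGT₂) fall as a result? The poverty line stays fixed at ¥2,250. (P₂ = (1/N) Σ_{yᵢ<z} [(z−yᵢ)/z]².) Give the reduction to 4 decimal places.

0.0029

Before: below the line — 29×¥1,950; squared poverty gap index (FGT₂) = 0.003033.
After the ¥250 transfer: below the line — 29×¥2,200; squared poverty gap index (FGT₂) = 0.000084.
Reduction = 0.003033 − 0.000084 = 0.0029.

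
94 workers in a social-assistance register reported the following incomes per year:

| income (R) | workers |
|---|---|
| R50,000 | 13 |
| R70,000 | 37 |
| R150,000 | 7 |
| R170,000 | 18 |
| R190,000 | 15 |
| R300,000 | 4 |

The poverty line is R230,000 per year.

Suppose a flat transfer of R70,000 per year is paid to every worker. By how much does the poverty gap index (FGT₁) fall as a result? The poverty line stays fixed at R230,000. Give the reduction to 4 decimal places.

0.2623

Before: below the line — 13×R50,000, 37×R70,000, 7×R150,000, 18×R170,000, 15×R190,000; poverty gap index (FGT₁) = 0.485661.
After the R70,000 transfer: below the line — 13×R120,000, 37×R140,000, 7×R220,000; poverty gap index (FGT₁) = 0.223404.
Reduction = 0.485661 − 0.223404 = 0.2623.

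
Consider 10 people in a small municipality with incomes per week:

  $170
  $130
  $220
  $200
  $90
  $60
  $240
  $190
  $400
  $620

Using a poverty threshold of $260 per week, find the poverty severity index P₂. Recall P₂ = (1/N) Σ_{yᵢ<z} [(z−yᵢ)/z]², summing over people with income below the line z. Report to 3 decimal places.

0.154

Poor units: $60, $90, $130, $170, $190, $200, $220, $240 (q = 8 of N = 10).
Gap ratios (z−y)/z: (260−60)/260 = 0.7692; (260−90)/260 = 0.6538; (260−130)/260 = 0.5000; (260−170)/260 = 0.3462; (260−190)/260 = 0.2692; (260−200)/260 = 0.2308; (260−220)/260 = 0.1538; (260−240)/260 = 0.0769.
Squared: 0.5917; 0.4275; 0.2500; 0.1198; 0.0725; 0.0533; 0.0237; 0.0059.
Sum = 1.544379; P₂ = 1.544379 / 10 = 0.154.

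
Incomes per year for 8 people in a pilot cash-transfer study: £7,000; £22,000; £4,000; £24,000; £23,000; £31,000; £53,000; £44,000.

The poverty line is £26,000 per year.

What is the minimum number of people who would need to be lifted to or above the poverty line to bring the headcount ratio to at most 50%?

1

5 of the 8 people are poor, so H = 5/8 = 0.625.
A headcount ratio of at most 50% allows at most ⌊0.50 × 8⌋ = 4 poor people.
So at least 5 − 4 = 1 must be lifted.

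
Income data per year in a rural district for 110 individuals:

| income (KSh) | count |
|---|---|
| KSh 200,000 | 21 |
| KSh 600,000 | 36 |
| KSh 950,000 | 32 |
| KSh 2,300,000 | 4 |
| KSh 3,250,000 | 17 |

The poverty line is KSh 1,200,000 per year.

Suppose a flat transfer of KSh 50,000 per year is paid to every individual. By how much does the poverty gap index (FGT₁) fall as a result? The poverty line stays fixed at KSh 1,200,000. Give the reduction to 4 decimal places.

0.0337

Before: below the line — 21×KSh 200,000, 36×KSh 600,000, 32×KSh 950,000; poverty gap index (FGT₁) = 0.383333.
After the KSh 50,000 transfer: below the line — 21×KSh 250,000, 36×KSh 650,000, 32×KSh 1,000,000; poverty gap index (FGT₁) = 0.349621.
Reduction = 0.383333 − 0.349621 = 0.0337.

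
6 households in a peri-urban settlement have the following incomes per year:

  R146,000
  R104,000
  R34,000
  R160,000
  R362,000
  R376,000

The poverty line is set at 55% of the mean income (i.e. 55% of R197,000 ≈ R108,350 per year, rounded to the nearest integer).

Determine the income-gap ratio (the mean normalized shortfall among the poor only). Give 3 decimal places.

Below the line: R34,000, R104,000 (q = 2 of N = 6).
Shortfall ratios (z−y)/z: 0.6862, 0.0401; sum = 0.726350.
The income-gap ratio divides by q (the poor only): 0.726350 / 2 = 0.363.

0.363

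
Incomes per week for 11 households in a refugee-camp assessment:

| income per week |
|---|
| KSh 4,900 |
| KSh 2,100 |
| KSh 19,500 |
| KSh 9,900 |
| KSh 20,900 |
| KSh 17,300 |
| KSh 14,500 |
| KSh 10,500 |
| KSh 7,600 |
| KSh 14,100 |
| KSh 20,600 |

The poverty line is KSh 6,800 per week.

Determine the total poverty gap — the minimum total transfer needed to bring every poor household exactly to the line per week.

KSh 6,600

Poor units: KSh 2,100, KSh 4,900 (q = 2 of N = 11).
Individual gaps: 6800−2100 = 4700; 6800−4900 = 1900.
Aggregate gap = KSh 6,600.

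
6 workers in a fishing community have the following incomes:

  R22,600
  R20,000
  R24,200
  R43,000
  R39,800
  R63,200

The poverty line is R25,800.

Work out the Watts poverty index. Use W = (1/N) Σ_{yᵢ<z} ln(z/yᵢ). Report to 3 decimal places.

0.075

Poor units: R20,000, R22,600, R24,200 (q = 3 of N = 6).
Log gaps: ln(25800/20000) = 0.2546; ln(25800/22600) = 0.1324; ln(25800/24200) = 0.0640.
W = 0.451089 / 6 = 0.075.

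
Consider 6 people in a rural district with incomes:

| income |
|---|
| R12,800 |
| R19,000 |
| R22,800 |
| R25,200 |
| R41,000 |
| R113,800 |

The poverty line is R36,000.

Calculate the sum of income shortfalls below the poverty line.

R64,200

Incomes under z: R12,800, R19,000, R22,800, R25,200 (q = 4 of N = 6).
Individual gaps: 36000−12800 = 23200; 36000−19000 = 17000; 36000−22800 = 13200; 36000−25200 = 10800.
Aggregate gap = R64,200.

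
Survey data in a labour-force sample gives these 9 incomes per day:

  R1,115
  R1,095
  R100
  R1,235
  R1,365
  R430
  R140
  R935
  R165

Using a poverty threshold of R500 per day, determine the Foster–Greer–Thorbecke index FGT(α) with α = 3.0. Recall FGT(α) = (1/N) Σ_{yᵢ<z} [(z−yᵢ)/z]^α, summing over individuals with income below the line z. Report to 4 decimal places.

0.1321

Poor units: R100, R140, R165, R430 (q = 4 of N = 9).
Relative gaps: (500−100)/500 = 0.8000; (500−140)/500 = 0.7200; (500−165)/500 = 0.6700; (500−430)/500 = 0.1400.
Raised to α = 3.0: 0.51200; 0.37325; 0.30076; 0.00274.
Sum = 1.188755; FGT(3.0) = 1.188755 / 9 = 0.1321.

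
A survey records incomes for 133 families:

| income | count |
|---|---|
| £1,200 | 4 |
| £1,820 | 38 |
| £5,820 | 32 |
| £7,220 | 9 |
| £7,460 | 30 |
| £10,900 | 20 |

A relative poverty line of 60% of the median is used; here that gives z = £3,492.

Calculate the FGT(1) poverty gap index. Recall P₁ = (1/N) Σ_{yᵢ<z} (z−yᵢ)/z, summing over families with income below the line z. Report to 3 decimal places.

Below the line: 4×£1,200, 38×£1,820 (q = 42 of N = 133).
Normalized shortfalls: (3492−1200)/3492 = 0.6564 (×4); (3492−1820)/3492 = 0.4788 (×38).
Sum of shortfalls = 20.820160; P₁ averages over all N: 20.820160 / 133 = 0.157.

0.157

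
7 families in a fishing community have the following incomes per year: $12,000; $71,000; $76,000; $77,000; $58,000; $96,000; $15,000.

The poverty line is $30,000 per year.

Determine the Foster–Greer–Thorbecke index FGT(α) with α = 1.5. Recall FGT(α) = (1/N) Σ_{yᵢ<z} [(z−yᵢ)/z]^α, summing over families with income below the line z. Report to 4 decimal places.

0.1169

Below z: $12,000, $15,000 (q = 2 of N = 7).
Shortfall ratios: (30000−12000)/30000 = 0.6000; (30000−15000)/30000 = 0.5000.
Raised to α = 1.5: 0.46476; 0.35355.
Sum = 0.818311; FGT(1.5) = 0.818311 / 7 = 0.1169.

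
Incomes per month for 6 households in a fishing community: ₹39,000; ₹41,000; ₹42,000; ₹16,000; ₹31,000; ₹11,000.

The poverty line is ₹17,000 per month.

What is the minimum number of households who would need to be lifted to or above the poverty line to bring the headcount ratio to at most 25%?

1

2 of the 6 households are poor, so H = 2/6 = 0.333.
A headcount ratio of at most 25% allows at most ⌊0.25 × 6⌋ = 1 poor households.
So at least 2 − 1 = 1 must be lifted.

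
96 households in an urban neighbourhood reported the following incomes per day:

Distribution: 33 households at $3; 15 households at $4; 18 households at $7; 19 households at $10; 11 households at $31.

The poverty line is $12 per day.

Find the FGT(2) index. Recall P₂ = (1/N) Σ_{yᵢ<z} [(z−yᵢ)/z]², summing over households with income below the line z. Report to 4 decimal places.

Poor units: 33×$3, 15×$4, 18×$7, 19×$10 (q = 85 of N = 96).
Relative gaps: (12−3)/12 = 0.7500 (×33); (12−4)/12 = 0.6667 (×15); (12−7)/12 = 0.4167 (×18); (12−10)/12 = 0.1667 (×19).
Squared: 0.5625 (×33); 0.4444 (×15); 0.1736 (×18); 0.0278 (×19).
Sum = 28.881944; P₂ = 28.881944 / 96 = 0.3009.

0.3009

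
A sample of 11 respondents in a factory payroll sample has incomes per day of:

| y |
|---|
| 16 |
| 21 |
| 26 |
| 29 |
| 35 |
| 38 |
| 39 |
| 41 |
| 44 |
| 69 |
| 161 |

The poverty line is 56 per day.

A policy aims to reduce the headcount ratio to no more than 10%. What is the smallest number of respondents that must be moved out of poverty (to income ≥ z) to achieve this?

8

Currently q = 9 of N = 11 are below the line (H = 0.818).
A headcount ratio of at most 10% allows at most ⌊0.10 × 11⌋ = 1 poor respondents.
So at least 9 − 1 = 8 must be lifted.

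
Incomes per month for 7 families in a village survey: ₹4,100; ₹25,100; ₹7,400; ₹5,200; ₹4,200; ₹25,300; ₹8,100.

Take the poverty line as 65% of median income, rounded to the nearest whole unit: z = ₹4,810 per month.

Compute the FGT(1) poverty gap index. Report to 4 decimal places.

0.0392

Incomes under z: ₹4,100, ₹4,200 (q = 2 of N = 7).
Gap ratios (z−y)/z: (4810−4100)/4810 = 0.1476; (4810−4200)/4810 = 0.1268.
Sum of shortfalls = 0.274428; P₁ averages over all N: 0.274428 / 7 = 0.0392.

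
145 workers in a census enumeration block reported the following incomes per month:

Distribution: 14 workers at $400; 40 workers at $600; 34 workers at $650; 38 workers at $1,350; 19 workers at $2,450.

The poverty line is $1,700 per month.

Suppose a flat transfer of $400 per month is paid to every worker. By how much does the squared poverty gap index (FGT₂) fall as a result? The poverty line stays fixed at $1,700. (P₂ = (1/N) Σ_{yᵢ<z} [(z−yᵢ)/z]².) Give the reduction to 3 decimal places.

Before: below the line — 14×$400, 40×$600, 34×$650, 38×$1,350; squared poverty gap index (FGT₂) = 0.27252.
After the $400 transfer: below the line — 14×$800, 40×$1,000, 34×$1,050; squared poverty gap index (FGT₂) = 0.10811.
Reduction = 0.27252 − 0.10811 = 0.164.

0.164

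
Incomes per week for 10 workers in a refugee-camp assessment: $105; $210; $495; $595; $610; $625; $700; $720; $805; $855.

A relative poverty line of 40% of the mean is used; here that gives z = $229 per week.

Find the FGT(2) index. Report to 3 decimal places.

0.030

Poor units: $105, $210 (q = 2 of N = 10).
Shortfall ratios: (229−105)/229 = 0.5415; (229−210)/229 = 0.0830.
Squared: 0.2932; 0.0069.
Sum = 0.300090; P₂ = 0.300090 / 10 = 0.030.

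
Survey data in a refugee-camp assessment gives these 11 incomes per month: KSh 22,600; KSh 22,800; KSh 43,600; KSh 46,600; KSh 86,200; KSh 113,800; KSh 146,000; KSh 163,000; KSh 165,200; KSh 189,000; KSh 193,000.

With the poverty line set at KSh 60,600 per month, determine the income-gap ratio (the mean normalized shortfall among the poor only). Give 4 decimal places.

Below z: KSh 22,600, KSh 22,800, KSh 43,600, KSh 46,600 (q = 4 of N = 11).
Relative gaps: 0.6271, 0.6238, 0.2805, 0.2310; sum = 1.762376.
The income-gap ratio divides by q (the poor only): 1.762376 / 4 = 0.4406.

0.4406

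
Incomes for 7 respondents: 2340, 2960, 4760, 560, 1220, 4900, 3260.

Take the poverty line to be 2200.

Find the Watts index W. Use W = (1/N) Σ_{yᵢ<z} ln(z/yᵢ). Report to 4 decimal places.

0.2797

Poor units: 560, 1220 (q = 2 of N = 7).
ln(z/y) terms: ln(2200/560) = 1.3683; ln(2200/1220) = 0.5896.
W = 1.957882 / 7 = 0.2797.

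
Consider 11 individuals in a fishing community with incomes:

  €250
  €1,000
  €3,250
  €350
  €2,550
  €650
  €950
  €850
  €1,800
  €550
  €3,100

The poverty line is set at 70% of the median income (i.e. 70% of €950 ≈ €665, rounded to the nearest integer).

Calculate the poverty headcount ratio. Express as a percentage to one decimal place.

36.4%

4 of the 11 individuals have income below €665.
H = 4/11 = 36.4%.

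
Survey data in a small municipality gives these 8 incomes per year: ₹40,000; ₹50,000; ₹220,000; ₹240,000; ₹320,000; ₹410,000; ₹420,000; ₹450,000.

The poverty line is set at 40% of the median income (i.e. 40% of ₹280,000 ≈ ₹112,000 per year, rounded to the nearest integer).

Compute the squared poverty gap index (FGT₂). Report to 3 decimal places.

0.090

Poor units: ₹40,000, ₹50,000 (q = 2 of N = 8).
Normalized shortfalls: (112000−40000)/112000 = 0.6429; (112000−50000)/112000 = 0.5536.
Squared: 0.4133; 0.3064.
Sum = 0.719707; P₂ = 0.719707 / 8 = 0.090.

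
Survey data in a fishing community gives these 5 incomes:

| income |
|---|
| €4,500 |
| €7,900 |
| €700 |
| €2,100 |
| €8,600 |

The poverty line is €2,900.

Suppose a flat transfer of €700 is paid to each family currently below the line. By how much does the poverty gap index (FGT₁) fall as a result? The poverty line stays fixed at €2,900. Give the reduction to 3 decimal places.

Before: below the line — €700, €2,100; poverty gap index (FGT₁) = 0.20690.
After the €700 transfer: below the line — €1,400, €2,800; poverty gap index (FGT₁) = 0.11034.
Reduction = 0.20690 − 0.11034 = 0.097.

0.097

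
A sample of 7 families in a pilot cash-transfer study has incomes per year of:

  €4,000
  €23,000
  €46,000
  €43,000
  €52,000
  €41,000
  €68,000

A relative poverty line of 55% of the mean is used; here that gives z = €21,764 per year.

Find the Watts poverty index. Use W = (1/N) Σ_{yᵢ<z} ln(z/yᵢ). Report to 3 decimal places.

Below z: €4,000 (q = 1 of N = 7).
Log shortfalls: ln(21764/4000) = 1.6940.
W = 1.693963 / 7 = 0.242.

0.242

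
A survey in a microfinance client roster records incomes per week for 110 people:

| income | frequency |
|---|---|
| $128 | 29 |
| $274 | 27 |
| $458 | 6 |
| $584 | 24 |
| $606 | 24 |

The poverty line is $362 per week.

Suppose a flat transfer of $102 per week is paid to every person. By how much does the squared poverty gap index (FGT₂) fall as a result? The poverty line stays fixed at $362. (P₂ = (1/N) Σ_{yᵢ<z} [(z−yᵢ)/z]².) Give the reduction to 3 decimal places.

0.090

Before: below the line — 29×$128, 27×$274; squared poverty gap index (FGT₂) = 0.12466.
After the $102 transfer: below the line — 29×$230; squared poverty gap index (FGT₂) = 0.03505.
Reduction = 0.12466 − 0.03505 = 0.090.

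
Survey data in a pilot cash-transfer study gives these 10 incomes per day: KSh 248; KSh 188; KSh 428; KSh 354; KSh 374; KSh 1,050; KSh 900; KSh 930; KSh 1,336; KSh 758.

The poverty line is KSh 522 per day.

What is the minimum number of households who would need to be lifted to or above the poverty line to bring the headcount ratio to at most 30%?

2

Currently q = 5 of N = 10 are below the line (H = 0.500).
A headcount ratio of at most 30% allows at most ⌊0.30 × 10⌋ = 3 poor households.
So at least 5 − 3 = 2 must be lifted.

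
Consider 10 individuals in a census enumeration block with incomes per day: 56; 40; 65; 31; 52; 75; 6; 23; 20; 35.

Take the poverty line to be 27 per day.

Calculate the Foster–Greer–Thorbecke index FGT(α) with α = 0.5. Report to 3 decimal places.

Below z: 6, 20, 23 (q = 3 of N = 10).
Relative gaps: (27−6)/27 = 0.7778; (27−20)/27 = 0.2593; (27−23)/27 = 0.1481.
Raised to α = 0.5: 0.88192; 0.50918; 0.38490.
Sum = 1.775992; FGT(0.5) = 1.775992 / 10 = 0.178.

0.178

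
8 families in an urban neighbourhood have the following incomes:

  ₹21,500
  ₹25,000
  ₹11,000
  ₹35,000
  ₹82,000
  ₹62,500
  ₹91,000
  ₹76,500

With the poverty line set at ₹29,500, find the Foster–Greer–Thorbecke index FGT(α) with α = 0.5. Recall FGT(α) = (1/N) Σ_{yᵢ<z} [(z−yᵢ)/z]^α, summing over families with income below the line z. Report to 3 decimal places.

Below z: ₹11,000, ₹21,500, ₹25,000 (q = 3 of N = 8).
Shortfall ratios: (29500−11000)/29500 = 0.6271; (29500−21500)/29500 = 0.2712; (29500−25000)/29500 = 0.1525.
Raised to α = 0.5: 0.79191; 0.52076; 0.39057.
Sum = 1.703231; FGT(0.5) = 1.703231 / 8 = 0.213.

0.213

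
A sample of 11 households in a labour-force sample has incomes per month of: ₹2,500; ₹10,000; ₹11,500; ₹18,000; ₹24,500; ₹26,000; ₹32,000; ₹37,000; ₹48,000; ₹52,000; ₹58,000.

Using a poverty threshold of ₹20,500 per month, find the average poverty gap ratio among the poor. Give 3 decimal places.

0.488

Below z: ₹2,500, ₹10,000, ₹11,500, ₹18,000 (q = 4 of N = 11).
Relative gaps: 0.8780, 0.5122, 0.4390, 0.1220; sum = 1.951220.
I averages over the q = 4 poor units only: 1.951220 / 4 = 0.488.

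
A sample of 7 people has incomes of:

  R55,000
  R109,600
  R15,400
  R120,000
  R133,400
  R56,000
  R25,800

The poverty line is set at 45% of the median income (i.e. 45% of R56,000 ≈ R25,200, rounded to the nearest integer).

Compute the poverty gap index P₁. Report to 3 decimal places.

Incomes under z: R15,400 (q = 1 of N = 7).
Relative gaps: (25200−15400)/25200 = 0.3889.
Σ = 0.388889. Dividing by the full population N = 7 gives P₁ = 0.056.

0.056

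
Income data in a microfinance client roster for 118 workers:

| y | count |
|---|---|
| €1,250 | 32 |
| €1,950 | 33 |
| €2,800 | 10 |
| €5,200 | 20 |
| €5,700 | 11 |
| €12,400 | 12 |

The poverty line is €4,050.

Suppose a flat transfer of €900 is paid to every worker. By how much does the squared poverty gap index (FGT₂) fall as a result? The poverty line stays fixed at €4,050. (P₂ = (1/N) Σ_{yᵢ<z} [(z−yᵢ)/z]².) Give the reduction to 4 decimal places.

0.1280

Before: below the line — 32×€1,250, 33×€1,950, 10×€2,800; squared poverty gap index (FGT₂) = 0.212884.
After the €900 transfer: below the line — 32×€2,150, 33×€2,850, 10×€3,700; squared poverty gap index (FGT₂) = 0.084870.
Reduction = 0.212884 − 0.084870 = 0.1280.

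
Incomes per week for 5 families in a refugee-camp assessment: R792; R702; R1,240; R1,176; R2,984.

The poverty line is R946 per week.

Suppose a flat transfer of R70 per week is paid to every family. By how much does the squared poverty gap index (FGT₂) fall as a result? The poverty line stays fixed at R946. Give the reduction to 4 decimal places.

Before: below the line — R702, R792; squared poverty gap index (FGT₂) = 0.018606.
After the R70 transfer: below the line — R772, R862; squared poverty gap index (FGT₂) = 0.008343.
Reduction = 0.018606 − 0.008343 = 0.0103.

0.0103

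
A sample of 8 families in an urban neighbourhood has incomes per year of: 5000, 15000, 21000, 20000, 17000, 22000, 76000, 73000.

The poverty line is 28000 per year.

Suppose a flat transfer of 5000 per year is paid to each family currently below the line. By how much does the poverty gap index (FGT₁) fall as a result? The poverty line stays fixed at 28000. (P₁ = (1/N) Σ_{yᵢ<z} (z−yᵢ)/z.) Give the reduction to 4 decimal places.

0.1339

Before: below the line — 5000, 15000, 17000, 20000, 21000, 22000; poverty gap index (FGT₁) = 0.303571.
After the 5000 transfer: below the line — 10000, 20000, 22000, 25000, 26000, 27000; poverty gap index (FGT₁) = 0.169643.
Reduction = 0.303571 − 0.169643 = 0.1339.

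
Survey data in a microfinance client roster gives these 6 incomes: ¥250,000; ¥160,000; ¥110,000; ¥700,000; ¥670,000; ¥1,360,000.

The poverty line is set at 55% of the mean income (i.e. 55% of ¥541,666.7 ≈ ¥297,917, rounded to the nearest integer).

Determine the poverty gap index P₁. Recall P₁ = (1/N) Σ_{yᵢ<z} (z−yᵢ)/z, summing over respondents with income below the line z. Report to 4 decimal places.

Below the line: ¥110,000, ¥160,000, ¥250,000 (q = 3 of N = 6).
Gap ratios (z−y)/z: (297917−110000)/297917 = 0.6308; (297917−160000)/297917 = 0.4629; (297917−250000)/297917 = 0.1608.
Sum of shortfalls = 1.254547; P₁ averages over all N: 1.254547 / 6 = 0.2091.

0.2091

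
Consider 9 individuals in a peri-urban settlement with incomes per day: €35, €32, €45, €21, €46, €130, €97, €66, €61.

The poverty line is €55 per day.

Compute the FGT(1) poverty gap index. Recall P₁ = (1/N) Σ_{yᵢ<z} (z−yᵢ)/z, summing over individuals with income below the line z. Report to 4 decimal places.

Incomes under z: €21, €32, €35, €45, €46 (q = 5 of N = 9).
Normalized shortfalls: (55−21)/55 = 0.6182; (55−32)/55 = 0.4182; (55−35)/55 = 0.3636; (55−45)/55 = 0.1818; (55−46)/55 = 0.1636.
Σ = 1.745455. Dividing by the full population N = 9 gives P₁ = 0.1939.

0.1939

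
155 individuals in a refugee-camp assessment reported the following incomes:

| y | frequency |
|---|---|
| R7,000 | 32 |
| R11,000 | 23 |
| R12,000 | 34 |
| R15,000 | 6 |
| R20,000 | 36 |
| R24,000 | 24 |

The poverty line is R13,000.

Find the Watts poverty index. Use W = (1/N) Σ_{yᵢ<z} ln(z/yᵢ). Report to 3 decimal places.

Below the line: 32×R7,000, 23×R11,000, 34×R12,000 (q = 89 of N = 155).
Log shortfalls: ln(13000/7000) = 0.6190 (×32); ln(13000/11000) = 0.1671 (×23); ln(13000/12000) = 0.0800 (×34).
W = 26.372951 / 155 = 0.170.

0.170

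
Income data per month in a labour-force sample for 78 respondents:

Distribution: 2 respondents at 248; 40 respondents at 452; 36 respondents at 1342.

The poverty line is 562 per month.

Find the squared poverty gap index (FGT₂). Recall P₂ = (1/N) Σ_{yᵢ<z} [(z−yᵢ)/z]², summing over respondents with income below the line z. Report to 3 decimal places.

Below the line: 2×248, 40×452 (q = 42 of N = 78).
Relative gaps: (562−248)/562 = 0.5587 (×2); (562−452)/562 = 0.1957 (×40).
Squared: 0.3122 (×2); 0.0383 (×40).
Sum = 2.156736; P₂ = 2.156736 / 78 = 0.028.

0.028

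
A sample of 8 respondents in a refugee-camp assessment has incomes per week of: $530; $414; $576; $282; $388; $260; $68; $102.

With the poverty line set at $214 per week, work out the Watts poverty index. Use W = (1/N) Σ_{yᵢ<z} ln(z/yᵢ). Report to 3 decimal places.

0.236

Incomes under z: $68, $102 (q = 2 of N = 8).
Log shortfalls: ln(214/68) = 1.1465; ln(214/102) = 0.7410.
W = 1.887472 / 8 = 0.236.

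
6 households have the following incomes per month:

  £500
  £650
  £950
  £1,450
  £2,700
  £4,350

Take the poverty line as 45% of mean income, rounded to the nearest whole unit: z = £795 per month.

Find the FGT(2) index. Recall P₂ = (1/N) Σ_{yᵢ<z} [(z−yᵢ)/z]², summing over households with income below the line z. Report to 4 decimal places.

0.0285

Poor units: £500, £650 (q = 2 of N = 6).
Relative gaps: (795−500)/795 = 0.3711; (795−650)/795 = 0.1824.
Squared: 0.1377; 0.0333.
Sum = 0.170958; P₂ = 0.170958 / 6 = 0.0285.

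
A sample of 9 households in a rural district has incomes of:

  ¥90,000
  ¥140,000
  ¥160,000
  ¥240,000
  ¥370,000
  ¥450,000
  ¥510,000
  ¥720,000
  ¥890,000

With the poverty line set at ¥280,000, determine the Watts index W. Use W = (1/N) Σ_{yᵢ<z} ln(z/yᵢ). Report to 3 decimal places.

Below the line: ¥90,000, ¥140,000, ¥160,000, ¥240,000 (q = 4 of N = 9).
Log shortfalls: ln(280000/90000) = 1.1350; ln(280000/140000) = 0.6931; ln(280000/160000) = 0.5596; ln(280000/240000) = 0.1542.
W = 2.541894 / 9 = 0.282.

0.282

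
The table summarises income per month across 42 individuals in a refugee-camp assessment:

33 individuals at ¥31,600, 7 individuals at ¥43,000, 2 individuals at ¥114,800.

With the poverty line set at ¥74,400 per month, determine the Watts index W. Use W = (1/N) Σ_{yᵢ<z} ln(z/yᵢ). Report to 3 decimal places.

Below the line: 33×¥31,600, 7×¥43,000 (q = 40 of N = 42).
ln(z/y) terms: ln(74400/31600) = 0.8563 (×33); ln(74400/43000) = 0.5483 (×7).
W = 32.095652 / 42 = 0.764.

0.764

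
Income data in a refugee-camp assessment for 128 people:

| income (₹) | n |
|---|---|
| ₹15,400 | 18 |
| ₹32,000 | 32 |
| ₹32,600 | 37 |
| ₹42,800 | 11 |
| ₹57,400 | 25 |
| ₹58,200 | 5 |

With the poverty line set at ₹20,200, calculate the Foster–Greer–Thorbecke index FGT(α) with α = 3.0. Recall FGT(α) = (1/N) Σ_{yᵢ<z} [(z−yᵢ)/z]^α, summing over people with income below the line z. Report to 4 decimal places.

Incomes under z: 18×₹15,400 (q = 18 of N = 128).
Shortfall ratios: (20200−15400)/20200 = 0.2376 (×18).
Raised to α = 3.0: 0.01342 (×18).
Sum = 0.241514; FGT(3.0) = 0.241514 / 128 = 0.0019.

0.0019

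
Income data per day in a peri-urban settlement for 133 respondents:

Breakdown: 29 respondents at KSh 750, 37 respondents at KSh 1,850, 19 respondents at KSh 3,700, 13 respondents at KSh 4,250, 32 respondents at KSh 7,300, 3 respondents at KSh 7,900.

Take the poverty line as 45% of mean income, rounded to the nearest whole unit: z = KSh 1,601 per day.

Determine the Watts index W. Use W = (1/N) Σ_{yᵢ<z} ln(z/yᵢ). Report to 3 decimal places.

0.165

Below the line: 29×KSh 750 (q = 29 of N = 133).
Log shortfalls: ln(1601/750) = 0.7583 (×29).
W = 21.991005 / 133 = 0.165.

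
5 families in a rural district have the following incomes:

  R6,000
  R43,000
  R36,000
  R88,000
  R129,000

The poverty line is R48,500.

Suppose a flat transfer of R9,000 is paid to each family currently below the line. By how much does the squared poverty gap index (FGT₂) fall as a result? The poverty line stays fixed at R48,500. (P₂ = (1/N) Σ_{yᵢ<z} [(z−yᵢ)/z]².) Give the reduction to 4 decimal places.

Before: below the line — R6,000, R36,000, R43,000; squared poverty gap index (FGT₂) = 0.169434.
After the R9,000 transfer: below the line — R15,000, R45,000; squared poverty gap index (FGT₂) = 0.096461.
Reduction = 0.169434 − 0.096461 = 0.0730.

0.0730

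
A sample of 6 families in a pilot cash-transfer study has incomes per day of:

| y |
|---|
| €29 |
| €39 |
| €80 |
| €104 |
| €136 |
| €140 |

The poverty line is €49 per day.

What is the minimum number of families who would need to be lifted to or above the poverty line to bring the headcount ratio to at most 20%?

1

Currently q = 2 of N = 6 are below the line (H = 0.333).
A headcount ratio of at most 20% allows at most ⌊0.20 × 6⌋ = 1 poor families.
So at least 2 − 1 = 1 must be lifted.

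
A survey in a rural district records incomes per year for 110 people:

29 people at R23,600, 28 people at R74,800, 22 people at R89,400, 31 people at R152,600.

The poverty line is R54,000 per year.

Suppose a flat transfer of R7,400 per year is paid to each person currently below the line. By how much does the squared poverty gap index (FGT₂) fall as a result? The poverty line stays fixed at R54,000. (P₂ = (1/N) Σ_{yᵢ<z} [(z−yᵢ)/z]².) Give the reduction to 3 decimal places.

0.036

Before: below the line — 29×R23,600; squared poverty gap index (FGT₂) = 0.08355.
After the R7,400 transfer: below the line — 29×R31,000; squared poverty gap index (FGT₂) = 0.04783.
Reduction = 0.08355 − 0.04783 = 0.036.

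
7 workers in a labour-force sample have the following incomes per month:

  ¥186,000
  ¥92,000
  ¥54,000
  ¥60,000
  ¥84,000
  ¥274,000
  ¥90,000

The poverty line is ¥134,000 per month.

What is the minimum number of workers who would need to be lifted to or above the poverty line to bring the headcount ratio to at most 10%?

Currently q = 5 of N = 7 are below the line (H = 0.714).
A headcount ratio of at most 10% allows at most ⌊0.10 × 7⌋ = 0 poor workers.
So at least 5 − 0 = 5 must be lifted.

5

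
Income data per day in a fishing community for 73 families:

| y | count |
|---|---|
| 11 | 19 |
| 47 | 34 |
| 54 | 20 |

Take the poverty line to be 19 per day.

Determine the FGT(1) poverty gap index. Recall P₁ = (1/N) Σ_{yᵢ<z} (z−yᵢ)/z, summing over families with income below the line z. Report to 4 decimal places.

Poor units: 19×11 (q = 19 of N = 73).
Shortfall ratios: (19−11)/19 = 0.4211 (×19).
Sum of shortfalls = 8.000000; P₁ averages over all N: 8.000000 / 73 = 0.1096.

0.1096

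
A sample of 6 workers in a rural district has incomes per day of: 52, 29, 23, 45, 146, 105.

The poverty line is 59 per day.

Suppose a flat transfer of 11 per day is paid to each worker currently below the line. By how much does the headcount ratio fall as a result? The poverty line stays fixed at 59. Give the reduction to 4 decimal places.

Before: below the line — 23, 29, 45, 52; headcount ratio = 0.666667.
After the 11 transfer: below the line — 34, 40, 56; headcount ratio = 0.500000.
Reduction = 0.666667 − 0.500000 = 0.1667.

0.1667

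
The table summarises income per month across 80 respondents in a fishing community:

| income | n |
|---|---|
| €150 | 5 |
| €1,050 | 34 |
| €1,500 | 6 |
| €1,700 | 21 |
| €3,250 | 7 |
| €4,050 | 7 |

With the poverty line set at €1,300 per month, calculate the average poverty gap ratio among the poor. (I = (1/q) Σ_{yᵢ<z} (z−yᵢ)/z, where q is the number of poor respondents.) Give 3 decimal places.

0.281

Below z: 5×€150, 34×€1,050 (q = 39 of N = 80).
Shortfall ratios (z−y)/z: 0.8846 (×5), 0.1923 (×34); sum = 10.961538.
I averages over the q = 39 poor units only: 10.961538 / 39 = 0.281.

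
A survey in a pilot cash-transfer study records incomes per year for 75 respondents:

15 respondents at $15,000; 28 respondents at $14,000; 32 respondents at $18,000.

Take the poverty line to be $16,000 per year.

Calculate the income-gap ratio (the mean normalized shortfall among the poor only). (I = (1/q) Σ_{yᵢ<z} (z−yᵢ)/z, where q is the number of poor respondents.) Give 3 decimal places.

Poor units: 28×$14,000, 15×$15,000 (q = 43 of N = 75).
Relative gaps: 0.1250 (×28), 0.0625 (×15); sum = 4.437500.
I averages over the q = 43 poor units only: 4.437500 / 43 = 0.103.

0.103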